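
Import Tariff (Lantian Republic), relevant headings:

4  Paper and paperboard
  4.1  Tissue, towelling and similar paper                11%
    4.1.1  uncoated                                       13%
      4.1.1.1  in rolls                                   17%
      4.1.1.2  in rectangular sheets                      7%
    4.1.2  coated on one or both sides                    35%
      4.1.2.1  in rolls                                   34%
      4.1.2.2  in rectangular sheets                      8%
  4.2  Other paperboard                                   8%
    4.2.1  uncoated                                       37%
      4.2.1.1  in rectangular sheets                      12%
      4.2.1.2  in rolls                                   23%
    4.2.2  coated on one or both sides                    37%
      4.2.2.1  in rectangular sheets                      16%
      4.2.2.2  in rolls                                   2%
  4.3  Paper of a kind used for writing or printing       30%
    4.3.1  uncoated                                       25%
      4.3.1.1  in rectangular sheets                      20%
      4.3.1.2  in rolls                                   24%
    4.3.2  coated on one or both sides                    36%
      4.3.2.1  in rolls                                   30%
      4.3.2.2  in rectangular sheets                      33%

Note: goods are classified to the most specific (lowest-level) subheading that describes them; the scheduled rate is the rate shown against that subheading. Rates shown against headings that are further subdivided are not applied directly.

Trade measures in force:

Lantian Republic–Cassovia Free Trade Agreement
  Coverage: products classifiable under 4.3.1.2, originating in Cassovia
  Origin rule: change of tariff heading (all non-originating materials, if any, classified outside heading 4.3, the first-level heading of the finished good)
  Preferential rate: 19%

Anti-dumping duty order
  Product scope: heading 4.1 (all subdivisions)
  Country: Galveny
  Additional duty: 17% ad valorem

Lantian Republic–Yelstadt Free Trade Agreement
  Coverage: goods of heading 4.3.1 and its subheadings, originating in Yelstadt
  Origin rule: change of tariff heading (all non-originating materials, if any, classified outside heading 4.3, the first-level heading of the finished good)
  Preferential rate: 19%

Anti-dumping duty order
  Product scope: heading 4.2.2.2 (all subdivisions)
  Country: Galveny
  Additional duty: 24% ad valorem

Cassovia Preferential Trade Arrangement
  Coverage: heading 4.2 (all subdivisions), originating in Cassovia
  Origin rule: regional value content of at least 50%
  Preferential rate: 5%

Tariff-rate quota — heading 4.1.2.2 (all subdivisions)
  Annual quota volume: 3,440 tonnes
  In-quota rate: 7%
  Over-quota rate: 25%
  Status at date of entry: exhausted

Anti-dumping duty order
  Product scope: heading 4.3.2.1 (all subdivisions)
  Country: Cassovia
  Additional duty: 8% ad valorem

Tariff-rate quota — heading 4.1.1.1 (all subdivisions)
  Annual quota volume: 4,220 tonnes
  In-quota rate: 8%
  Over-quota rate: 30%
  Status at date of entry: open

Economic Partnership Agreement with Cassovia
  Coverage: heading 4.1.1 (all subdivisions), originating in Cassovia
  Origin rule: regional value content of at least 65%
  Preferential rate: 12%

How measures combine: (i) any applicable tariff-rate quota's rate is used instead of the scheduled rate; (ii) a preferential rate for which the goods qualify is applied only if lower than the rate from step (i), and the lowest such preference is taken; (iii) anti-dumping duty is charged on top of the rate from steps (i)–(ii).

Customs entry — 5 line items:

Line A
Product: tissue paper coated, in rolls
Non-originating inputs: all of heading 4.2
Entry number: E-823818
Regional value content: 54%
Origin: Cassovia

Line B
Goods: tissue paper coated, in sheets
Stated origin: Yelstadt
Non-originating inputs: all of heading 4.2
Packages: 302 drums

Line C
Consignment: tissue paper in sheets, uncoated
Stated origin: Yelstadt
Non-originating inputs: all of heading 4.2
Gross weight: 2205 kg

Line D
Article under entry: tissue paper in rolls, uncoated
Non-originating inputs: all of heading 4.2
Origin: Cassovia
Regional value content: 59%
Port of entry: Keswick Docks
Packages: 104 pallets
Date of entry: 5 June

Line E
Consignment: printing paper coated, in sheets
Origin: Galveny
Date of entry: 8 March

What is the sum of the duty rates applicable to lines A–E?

107%

Line A: tissue paper → 4.1; coated → 4.1.2; in rolls → 4.1.2.1. Scheduled 34%. Cassovia agreement on 4.3.1.2: 4.1.2.1 not covered; Cassovia agreement on 4.2: 4.1.2.1 not covered; Cassovia agreement on 4.1.1: 4.1.2.1 not covered. → 34%.
Line B: tissue paper → 4.1; coated → 4.1.2; in sheets → 4.1.2.2. Scheduled 8%. quota on 4.1.2.2 exhausted → over-quota 25%; Yelstadt agreement on 4.3.1: 4.1.2.2 not covered. → 25%.
Line C: tissue paper → 4.1; uncoated → 4.1.1; in sheets → 4.1.1.2. Scheduled 7%. Yelstadt agreement on 4.3.1: 4.1.1.2 not covered. → 7%.
Line D: tissue paper → 4.1; uncoated → 4.1.1; in rolls → 4.1.1.1. Scheduled 17%. quota on 4.1.1.1 open → in-quota 8%; Cassovia agreement on 4.3.1.2: 4.1.1.1 not covered; Cassovia agreement on 4.2: 4.1.1.1 not covered; Cassovia agreement on 4.1.1: RVC < 65%. → 8%.
Line E: printing paper → 4.3; coated → 4.3.2; in sheets → 4.3.2.2. Scheduled 33%. No special measure applies. → 33%.
Sum: 34% + 25% + 7% + 8% + 33% = 107%.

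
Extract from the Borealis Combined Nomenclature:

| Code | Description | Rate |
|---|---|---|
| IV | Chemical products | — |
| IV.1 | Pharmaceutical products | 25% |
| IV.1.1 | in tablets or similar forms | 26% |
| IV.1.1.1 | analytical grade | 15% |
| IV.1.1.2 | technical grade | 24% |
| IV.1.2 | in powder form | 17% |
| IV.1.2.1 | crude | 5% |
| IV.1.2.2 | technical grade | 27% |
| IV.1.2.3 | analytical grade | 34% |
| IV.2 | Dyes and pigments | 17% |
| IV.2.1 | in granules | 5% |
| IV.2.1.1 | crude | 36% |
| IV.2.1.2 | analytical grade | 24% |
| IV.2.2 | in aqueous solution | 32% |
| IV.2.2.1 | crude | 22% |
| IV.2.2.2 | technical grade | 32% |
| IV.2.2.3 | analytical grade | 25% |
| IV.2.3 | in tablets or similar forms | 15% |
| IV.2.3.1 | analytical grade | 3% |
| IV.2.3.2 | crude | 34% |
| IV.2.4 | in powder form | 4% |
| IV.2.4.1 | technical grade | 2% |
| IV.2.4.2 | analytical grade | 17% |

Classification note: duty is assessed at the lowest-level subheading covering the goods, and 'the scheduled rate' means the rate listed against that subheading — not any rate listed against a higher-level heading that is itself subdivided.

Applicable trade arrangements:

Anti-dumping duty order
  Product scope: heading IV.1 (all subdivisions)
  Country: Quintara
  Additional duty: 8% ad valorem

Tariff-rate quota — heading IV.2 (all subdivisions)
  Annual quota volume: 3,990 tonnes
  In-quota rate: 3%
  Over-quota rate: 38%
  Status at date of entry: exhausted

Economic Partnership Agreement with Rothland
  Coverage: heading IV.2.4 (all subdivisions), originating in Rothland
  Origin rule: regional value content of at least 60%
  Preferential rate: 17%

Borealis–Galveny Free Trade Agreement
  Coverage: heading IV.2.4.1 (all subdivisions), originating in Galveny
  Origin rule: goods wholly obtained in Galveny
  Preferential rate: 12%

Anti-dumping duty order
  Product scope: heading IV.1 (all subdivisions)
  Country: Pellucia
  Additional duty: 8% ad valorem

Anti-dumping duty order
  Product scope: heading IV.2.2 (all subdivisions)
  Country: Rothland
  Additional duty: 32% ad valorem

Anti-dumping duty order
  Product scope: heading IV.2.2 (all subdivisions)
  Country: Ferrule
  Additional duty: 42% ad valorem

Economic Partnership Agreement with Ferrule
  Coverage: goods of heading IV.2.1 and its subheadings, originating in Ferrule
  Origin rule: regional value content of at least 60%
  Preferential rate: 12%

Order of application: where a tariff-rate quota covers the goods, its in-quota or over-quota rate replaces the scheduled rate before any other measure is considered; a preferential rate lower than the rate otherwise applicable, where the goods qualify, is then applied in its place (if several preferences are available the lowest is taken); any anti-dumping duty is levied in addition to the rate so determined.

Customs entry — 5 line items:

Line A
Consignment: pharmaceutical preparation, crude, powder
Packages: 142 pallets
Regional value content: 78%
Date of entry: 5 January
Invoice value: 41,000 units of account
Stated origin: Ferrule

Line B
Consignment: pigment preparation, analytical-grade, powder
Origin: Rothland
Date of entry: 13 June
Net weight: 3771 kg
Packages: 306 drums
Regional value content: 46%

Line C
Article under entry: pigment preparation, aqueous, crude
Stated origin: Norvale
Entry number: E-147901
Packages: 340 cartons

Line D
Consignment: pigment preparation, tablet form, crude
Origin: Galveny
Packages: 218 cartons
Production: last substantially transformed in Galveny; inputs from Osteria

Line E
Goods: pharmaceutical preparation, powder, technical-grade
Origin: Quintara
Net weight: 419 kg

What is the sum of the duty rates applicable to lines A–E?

154%

Line A: pharmaceutical → IV.1; powder → IV.1.2; crude → IV.1.2.1. Scheduled 5%. Ferrule agreement on IV.2.1: IV.1.2.1 not covered. → 5%.
Line B: pigment → IV.2; powder → IV.2.4; analytical-grade → IV.2.4.2. Scheduled 17%. quota on IV.2 exhausted → over-quota 38%; Rothland agreement on IV.2.4: RVC < 60%. → 38%.
Line C: pigment → IV.2; aqueous → IV.2.2; crude → IV.2.2.1. Scheduled 22%. quota on IV.2 exhausted → over-quota 38%. → 38%.
Line D: pigment → IV.2; tablet form → IV.2.3; crude → IV.2.3.2. Scheduled 34%. quota on IV.2 exhausted → over-quota 38%; Galveny agreement on IV.2.4.1: IV.2.3.2 not covered. → 38%.
Line E: pharmaceutical → IV.1; powder → IV.1.2; technical-grade → IV.1.2.2. Scheduled 27%. anti-dumping (Quintara, IV.1): +8%; total 27% + 8% = 35%. → 35%.
Sum: 5% + 38% + 38% + 38% + 35% = 154%.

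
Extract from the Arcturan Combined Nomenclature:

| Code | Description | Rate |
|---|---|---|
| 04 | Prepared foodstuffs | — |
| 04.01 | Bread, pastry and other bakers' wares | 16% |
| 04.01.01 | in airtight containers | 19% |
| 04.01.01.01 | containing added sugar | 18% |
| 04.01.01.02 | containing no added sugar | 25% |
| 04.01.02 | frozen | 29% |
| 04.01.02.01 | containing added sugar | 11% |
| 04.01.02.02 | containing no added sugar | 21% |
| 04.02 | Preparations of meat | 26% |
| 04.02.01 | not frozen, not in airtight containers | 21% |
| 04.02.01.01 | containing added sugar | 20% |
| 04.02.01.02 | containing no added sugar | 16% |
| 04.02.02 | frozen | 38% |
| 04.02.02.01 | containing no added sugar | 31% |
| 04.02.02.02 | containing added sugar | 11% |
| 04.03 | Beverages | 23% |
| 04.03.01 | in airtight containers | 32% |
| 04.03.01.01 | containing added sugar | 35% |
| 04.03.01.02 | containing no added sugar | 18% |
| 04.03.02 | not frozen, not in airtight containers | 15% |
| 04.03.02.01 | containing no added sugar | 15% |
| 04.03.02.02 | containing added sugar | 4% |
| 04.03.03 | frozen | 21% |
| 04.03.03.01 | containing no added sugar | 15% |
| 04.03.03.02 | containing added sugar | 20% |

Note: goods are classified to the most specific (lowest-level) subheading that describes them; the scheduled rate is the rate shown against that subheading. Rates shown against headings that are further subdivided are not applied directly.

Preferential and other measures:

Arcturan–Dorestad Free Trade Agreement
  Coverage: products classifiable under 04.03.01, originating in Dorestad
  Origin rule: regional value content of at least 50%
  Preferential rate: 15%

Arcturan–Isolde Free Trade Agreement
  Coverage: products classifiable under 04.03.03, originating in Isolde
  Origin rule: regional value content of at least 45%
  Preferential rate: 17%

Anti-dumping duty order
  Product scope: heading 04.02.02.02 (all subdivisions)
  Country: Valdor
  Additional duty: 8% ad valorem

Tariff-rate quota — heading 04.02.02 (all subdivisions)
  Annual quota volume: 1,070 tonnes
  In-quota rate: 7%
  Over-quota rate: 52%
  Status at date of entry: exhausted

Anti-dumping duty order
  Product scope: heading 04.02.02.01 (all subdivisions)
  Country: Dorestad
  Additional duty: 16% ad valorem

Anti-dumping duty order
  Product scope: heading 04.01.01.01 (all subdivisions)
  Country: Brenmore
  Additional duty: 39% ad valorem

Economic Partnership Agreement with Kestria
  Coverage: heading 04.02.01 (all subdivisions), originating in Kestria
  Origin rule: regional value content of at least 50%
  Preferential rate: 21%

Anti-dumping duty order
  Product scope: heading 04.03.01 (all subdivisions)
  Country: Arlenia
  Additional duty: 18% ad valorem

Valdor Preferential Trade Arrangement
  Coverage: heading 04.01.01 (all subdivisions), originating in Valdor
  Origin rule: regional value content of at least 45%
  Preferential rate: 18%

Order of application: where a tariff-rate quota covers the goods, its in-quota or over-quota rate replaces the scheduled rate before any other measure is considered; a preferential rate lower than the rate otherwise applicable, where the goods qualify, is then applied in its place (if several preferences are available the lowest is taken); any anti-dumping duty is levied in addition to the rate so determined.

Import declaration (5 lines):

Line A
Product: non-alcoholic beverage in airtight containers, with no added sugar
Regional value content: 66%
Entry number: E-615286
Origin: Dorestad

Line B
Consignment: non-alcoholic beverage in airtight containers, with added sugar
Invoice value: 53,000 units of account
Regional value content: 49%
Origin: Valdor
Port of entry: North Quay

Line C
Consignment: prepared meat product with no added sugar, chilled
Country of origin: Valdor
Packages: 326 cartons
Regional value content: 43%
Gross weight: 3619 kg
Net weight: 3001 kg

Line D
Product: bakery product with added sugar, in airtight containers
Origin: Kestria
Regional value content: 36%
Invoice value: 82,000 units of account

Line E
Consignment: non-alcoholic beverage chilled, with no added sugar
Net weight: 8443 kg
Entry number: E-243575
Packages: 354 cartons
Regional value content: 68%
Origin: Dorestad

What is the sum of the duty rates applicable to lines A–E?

99%

Line A: non-alcoholic beverage → 04.03; in airtight containers → 04.03.01; with no added sugar → 04.03.01.02. Scheduled 18%. Dorestad agreement on 04.03.01: RVC ≥ 50% → 15% available; preferential 15%. → 15%.
Line B: non-alcoholic beverage → 04.03; in airtight containers → 04.03.01; with added sugar → 04.03.01.01. Scheduled 35%. Valdor agreement on 04.01.01: 04.03.01.01 not covered. → 35%.
Line C: prepared meat product → 04.02; chilled → 04.02.01; with no added sugar → 04.02.01.02. Scheduled 16%. Valdor agreement on 04.01.01: 04.02.01.02 not covered. → 16%.
Line D: bakery product → 04.01; in airtight containers → 04.01.01; with added sugar → 04.01.01.01. Scheduled 18%. Kestria agreement on 04.02.01: 04.01.01.01 not covered. → 18%.
Line E: non-alcoholic beverage → 04.03; chilled → 04.03.02; with no added sugar → 04.03.02.01. Scheduled 15%. Dorestad agreement on 04.03.01: 04.03.02.01 not covered. → 15%.
Sum: 15% + 35% + 16% + 18% + 15% = 99%.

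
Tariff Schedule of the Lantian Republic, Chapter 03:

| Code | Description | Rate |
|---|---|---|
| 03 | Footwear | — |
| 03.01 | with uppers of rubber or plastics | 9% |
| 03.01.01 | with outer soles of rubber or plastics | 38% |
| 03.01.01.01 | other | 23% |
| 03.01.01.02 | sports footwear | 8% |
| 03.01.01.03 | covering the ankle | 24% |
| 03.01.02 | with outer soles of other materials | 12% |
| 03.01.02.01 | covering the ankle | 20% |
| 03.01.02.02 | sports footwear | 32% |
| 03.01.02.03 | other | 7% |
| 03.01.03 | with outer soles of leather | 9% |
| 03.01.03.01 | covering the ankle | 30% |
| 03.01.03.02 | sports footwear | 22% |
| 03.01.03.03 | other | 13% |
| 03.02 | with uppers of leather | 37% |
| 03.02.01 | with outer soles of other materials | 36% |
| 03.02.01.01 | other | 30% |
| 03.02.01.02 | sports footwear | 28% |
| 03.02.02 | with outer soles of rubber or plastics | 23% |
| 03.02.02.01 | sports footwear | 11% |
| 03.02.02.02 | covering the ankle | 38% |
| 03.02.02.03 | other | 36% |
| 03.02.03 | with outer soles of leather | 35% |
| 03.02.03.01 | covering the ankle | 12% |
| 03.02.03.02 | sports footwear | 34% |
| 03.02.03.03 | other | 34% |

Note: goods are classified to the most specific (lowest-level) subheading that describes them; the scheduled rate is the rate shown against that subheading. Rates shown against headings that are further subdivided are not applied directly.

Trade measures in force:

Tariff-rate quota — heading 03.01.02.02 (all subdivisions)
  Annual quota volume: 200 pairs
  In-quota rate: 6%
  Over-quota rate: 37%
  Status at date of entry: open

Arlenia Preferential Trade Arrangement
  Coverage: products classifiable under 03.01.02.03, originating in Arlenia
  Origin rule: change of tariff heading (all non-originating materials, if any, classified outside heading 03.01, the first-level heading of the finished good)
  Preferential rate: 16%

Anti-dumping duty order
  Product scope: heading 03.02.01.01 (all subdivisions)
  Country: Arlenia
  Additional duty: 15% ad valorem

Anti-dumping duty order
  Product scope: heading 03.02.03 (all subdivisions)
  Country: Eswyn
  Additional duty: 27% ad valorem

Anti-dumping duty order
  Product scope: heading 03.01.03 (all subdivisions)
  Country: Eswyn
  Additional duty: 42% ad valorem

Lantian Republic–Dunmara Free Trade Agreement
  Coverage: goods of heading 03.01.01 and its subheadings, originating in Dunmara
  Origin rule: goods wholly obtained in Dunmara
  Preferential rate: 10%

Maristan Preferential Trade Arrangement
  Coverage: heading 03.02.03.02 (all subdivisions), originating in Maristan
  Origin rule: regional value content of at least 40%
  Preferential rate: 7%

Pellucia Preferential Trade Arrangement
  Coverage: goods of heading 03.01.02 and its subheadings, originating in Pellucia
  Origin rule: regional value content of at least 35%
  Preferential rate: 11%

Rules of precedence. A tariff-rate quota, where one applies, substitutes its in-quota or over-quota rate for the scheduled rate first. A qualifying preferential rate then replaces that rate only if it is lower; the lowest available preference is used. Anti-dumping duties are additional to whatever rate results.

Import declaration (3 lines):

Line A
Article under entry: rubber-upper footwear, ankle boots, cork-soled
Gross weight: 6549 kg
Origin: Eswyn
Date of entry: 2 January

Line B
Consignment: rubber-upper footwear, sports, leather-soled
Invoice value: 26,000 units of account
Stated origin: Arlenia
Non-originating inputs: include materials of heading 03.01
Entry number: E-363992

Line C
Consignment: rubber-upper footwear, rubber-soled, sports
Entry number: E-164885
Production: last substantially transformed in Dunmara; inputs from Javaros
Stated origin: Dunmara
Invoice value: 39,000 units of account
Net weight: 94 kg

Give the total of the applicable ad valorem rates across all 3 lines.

Line A: rubber-upper → 03.01; cork-soled → 03.01.02; ankle boots → 03.01.02.01. Scheduled 20%. No special measure applies. → 20%.
Line B: rubber-upper → 03.01; leather-soled → 03.01.03; sports → 03.01.03.02. Scheduled 22%. Arlenia agreement on 03.01.02.03: 03.01.03.02 not covered. → 22%.
Line C: rubber-upper → 03.01; rubber-soled → 03.01.01; sports → 03.01.01.02. Scheduled 8%. Dunmara agreement on 03.01.01: not wholly obtained. → 8%.
Sum: 20% + 22% + 8% = 50%.

50%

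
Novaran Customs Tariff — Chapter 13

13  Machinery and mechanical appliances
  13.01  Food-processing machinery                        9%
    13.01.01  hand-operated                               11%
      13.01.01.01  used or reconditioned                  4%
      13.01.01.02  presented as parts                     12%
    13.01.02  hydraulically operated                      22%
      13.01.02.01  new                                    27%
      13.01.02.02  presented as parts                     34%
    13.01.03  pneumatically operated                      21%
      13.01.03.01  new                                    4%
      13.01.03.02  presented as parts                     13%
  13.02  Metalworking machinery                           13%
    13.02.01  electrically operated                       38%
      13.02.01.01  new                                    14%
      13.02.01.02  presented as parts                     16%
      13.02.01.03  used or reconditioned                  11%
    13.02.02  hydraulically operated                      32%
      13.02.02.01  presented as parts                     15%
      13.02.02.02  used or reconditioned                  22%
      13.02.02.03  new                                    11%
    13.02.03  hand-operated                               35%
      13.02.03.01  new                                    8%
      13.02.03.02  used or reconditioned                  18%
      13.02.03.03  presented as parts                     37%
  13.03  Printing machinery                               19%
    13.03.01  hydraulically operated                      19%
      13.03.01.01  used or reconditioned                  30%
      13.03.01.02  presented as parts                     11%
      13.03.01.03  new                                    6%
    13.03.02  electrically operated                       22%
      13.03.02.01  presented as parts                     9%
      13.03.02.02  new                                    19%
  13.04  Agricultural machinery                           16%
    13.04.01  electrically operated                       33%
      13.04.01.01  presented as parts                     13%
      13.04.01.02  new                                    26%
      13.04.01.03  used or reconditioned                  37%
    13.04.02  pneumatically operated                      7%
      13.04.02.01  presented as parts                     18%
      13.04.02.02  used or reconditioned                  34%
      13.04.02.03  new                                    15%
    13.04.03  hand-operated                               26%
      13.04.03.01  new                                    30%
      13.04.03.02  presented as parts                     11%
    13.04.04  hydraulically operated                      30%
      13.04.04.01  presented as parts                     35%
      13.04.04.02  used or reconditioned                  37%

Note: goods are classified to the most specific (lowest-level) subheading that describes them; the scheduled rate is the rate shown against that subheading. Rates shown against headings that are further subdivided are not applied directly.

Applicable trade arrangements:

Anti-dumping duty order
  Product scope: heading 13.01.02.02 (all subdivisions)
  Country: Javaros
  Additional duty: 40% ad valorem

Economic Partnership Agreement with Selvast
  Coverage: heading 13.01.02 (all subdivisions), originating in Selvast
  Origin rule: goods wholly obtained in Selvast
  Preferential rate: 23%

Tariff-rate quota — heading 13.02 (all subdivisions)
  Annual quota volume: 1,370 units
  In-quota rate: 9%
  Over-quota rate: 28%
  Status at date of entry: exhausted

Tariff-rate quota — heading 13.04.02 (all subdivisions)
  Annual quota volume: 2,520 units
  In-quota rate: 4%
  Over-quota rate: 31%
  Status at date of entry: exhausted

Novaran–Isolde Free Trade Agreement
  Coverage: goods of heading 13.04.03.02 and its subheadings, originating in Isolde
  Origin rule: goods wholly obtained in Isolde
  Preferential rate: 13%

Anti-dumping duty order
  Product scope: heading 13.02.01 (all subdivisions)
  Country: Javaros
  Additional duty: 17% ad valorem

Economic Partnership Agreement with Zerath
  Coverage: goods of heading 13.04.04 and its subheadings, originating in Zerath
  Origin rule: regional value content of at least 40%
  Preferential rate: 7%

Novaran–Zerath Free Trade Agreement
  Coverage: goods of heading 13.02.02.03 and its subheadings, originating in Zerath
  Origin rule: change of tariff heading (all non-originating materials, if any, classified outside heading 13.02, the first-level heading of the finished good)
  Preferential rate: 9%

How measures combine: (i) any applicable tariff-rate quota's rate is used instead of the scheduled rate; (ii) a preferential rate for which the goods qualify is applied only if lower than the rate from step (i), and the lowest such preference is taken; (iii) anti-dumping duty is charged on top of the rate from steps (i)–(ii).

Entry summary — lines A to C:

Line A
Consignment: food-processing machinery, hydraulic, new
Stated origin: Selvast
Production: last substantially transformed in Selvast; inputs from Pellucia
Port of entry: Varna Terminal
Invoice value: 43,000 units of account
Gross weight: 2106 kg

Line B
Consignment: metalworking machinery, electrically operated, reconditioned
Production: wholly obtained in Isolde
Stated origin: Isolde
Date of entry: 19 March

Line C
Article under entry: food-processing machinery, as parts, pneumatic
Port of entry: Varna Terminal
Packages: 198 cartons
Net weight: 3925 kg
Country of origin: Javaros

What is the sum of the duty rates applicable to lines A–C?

68%

Line A: food-processing → 13.01; hydraulic → 13.01.02; new → 13.01.02.01. Scheduled 27%. Selvast agreement on 13.01.02: not wholly obtained. → 27%.
Line B: metalworking → 13.02; electrically operated → 13.02.01; reconditioned → 13.02.01.03. Scheduled 11%. quota on 13.02 exhausted → over-quota 28%; Isolde agreement on 13.04.03.02: 13.02.01.03 not covered. → 28%.
Line C: food-processing → 13.01; pneumatic → 13.01.03; as parts → 13.01.03.02. Scheduled 13%. No special measure applies. → 13%.
Sum: 27% + 28% + 13% = 68%.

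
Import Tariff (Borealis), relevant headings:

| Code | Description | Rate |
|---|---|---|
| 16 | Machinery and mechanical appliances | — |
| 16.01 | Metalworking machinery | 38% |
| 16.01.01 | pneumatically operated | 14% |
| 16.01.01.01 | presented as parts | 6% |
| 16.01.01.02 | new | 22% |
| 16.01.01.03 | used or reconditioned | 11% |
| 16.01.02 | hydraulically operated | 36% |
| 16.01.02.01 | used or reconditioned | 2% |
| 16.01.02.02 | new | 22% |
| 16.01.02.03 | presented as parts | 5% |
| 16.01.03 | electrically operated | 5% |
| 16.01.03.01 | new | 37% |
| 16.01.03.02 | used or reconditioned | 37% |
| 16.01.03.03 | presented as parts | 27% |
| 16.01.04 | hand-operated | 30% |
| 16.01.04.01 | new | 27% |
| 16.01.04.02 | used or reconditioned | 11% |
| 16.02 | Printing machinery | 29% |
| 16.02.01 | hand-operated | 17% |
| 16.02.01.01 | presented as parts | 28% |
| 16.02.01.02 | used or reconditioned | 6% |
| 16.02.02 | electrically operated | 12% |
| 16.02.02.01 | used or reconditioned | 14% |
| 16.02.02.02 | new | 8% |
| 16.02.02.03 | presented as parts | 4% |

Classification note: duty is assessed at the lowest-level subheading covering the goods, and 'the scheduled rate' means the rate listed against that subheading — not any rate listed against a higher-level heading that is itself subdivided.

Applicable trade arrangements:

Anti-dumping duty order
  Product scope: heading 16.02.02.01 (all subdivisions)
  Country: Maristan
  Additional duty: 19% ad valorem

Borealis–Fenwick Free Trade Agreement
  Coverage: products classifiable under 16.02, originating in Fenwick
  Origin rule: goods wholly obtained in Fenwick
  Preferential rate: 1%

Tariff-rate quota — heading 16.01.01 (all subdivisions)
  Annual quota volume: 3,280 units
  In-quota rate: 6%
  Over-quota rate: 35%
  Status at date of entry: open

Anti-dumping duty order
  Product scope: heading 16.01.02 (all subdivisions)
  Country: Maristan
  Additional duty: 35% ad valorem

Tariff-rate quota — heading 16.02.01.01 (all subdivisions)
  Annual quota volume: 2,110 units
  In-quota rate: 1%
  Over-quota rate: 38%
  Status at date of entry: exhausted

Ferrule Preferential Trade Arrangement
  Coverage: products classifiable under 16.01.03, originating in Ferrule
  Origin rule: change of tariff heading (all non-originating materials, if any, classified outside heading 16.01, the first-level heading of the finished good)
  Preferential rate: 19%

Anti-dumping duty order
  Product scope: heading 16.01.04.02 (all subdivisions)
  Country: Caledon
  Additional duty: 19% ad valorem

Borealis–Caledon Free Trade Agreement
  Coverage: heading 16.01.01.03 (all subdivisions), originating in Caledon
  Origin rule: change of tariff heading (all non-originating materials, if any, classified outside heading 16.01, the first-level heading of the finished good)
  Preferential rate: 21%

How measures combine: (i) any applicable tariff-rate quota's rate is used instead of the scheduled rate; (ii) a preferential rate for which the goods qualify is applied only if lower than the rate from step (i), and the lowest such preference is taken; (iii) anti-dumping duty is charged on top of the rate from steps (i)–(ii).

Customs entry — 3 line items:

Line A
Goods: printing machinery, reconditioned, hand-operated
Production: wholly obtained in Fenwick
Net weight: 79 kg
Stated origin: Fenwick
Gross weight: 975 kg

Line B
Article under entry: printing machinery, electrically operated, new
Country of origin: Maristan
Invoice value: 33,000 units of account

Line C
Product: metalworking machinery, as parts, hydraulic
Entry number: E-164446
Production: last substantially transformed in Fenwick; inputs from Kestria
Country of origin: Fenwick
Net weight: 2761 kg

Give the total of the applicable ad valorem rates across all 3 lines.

Line A: printing → 16.02; hand-operated → 16.02.01; reconditioned → 16.02.01.02. Scheduled 6%. Fenwick agreement on 16.02: wholly obtained → 1% available; preferential 1%. → 1%.
Line B: printing → 16.02; electrically operated → 16.02.02; new → 16.02.02.02. Scheduled 8%. No special measure applies. → 8%.
Line C: metalworking → 16.01; hydraulic → 16.01.02; as parts → 16.01.02.03. Scheduled 5%. Fenwick agreement on 16.02: 16.01.02.03 not covered. → 5%.
Sum: 1% + 8% + 5% = 14%.

14%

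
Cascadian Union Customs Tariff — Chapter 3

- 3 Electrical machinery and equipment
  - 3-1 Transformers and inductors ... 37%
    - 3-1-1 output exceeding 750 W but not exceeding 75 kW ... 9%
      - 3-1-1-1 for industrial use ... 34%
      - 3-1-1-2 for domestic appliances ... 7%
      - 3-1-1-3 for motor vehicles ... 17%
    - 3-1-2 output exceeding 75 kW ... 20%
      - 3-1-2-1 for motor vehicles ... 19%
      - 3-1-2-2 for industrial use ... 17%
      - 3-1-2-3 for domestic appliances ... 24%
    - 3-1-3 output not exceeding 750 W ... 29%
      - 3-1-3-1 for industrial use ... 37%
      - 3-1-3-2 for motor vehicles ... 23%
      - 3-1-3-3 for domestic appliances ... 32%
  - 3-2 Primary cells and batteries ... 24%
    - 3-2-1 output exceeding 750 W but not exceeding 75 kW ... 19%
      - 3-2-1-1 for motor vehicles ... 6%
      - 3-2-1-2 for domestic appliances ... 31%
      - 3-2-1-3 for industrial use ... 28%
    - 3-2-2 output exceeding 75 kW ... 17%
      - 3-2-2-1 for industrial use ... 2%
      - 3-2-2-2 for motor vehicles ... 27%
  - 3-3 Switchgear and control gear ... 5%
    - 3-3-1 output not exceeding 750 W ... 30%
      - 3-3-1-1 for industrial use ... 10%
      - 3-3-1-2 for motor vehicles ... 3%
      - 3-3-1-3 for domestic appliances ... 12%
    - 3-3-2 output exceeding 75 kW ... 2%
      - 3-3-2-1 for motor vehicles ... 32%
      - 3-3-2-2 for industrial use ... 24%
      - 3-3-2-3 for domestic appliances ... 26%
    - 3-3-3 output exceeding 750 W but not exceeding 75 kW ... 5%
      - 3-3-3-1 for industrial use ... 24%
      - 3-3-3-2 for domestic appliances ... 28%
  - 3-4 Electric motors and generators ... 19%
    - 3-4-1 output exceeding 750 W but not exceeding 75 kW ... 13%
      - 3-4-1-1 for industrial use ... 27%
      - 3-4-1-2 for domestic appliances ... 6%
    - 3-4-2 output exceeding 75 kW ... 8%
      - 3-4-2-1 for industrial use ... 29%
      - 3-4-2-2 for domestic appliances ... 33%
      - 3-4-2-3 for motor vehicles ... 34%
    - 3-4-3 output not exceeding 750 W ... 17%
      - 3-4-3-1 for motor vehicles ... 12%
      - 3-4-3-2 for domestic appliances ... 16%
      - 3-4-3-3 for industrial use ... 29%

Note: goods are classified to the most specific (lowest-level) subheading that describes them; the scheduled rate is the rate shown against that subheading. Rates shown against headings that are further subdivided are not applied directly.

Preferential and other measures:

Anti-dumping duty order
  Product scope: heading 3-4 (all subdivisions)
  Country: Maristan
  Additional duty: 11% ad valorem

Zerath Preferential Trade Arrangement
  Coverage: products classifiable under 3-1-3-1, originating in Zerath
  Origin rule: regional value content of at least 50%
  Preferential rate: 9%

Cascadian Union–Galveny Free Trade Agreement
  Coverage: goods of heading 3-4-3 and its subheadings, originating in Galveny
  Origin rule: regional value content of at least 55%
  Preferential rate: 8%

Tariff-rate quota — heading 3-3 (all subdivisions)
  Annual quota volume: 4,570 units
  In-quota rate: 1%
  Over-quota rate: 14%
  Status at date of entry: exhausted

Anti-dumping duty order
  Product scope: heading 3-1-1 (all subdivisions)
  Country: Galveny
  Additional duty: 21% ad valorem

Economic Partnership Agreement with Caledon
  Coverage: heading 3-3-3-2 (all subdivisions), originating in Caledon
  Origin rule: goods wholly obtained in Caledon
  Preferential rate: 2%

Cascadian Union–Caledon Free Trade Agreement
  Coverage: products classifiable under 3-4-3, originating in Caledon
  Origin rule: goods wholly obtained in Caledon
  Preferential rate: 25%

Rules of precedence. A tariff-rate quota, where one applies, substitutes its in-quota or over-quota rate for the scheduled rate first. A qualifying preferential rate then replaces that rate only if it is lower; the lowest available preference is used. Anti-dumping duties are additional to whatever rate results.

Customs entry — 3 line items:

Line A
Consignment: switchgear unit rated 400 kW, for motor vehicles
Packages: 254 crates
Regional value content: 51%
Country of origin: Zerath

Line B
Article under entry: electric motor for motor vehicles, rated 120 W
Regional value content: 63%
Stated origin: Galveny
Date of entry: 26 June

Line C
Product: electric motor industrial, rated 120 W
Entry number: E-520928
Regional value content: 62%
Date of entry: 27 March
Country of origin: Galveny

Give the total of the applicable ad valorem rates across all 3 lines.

Line A: switchgear unit → 3-3; rated 400 kW → 3-3-2; for motor vehicles → 3-3-2-1. Scheduled 32%. quota on 3-3 exhausted → over-quota 14%; Zerath agreement on 3-1-3-1: 3-3-2-1 not covered. → 14%.
Line B: electric motor → 3-4; rated 120 W → 3-4-3; for motor vehicles → 3-4-3-1. Scheduled 12%. Galveny agreement on 3-4-3: RVC ≥ 55% → 8% available; preferential 8%. → 8%.
Line C: electric motor → 3-4; rated 120 W → 3-4-3; industrial → 3-4-3-3. Scheduled 29%. Galveny agreement on 3-4-3: RVC ≥ 55% → 8% available; preferential 8%. → 8%.
Sum: 14% + 8% + 8% = 30%.

30%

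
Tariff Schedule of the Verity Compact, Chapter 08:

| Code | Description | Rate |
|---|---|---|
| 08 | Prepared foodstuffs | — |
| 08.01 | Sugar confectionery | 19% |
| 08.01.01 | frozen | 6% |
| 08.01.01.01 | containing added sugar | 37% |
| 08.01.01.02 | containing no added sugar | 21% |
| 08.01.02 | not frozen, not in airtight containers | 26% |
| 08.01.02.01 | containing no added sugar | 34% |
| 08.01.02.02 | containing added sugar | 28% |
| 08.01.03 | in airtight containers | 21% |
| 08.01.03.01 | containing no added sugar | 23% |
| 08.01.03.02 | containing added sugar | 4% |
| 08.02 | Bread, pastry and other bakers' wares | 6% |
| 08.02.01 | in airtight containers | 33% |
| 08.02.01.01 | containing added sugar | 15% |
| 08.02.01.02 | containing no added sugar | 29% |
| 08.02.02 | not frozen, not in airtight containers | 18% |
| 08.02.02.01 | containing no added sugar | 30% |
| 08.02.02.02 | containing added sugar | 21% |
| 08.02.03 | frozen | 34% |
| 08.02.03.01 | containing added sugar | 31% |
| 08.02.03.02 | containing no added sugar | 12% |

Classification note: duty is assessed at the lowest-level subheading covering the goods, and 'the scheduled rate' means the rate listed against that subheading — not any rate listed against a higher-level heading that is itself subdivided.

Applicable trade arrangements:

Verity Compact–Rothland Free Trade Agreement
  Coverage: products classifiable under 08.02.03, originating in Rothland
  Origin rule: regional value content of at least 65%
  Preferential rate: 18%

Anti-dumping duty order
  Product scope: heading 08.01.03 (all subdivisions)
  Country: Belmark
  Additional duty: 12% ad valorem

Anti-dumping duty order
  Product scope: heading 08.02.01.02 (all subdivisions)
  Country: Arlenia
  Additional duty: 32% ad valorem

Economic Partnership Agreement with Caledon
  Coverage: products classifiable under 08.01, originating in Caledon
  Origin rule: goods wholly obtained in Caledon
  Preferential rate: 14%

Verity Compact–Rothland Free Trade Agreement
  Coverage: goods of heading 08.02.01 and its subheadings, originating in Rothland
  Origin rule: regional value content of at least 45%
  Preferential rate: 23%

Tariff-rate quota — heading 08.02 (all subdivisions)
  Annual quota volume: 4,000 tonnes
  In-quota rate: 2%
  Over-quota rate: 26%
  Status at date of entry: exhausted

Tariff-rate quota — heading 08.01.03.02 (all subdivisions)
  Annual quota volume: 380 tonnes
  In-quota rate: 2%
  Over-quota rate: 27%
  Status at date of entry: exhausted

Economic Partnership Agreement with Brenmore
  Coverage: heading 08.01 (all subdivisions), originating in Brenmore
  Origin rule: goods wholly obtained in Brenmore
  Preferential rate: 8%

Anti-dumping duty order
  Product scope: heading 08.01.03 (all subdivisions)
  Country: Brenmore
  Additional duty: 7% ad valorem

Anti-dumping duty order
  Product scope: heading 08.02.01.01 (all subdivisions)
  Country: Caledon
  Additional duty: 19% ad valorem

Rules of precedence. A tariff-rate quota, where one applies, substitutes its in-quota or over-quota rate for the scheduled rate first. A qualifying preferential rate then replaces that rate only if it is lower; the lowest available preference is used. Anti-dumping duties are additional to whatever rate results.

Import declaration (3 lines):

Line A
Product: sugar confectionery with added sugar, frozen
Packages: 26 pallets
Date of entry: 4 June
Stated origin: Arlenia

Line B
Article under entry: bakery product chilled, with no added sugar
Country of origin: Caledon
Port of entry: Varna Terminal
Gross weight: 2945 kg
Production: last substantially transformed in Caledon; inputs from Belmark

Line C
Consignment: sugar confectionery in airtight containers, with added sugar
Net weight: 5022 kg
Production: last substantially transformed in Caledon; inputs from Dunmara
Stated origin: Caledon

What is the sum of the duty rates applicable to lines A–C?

Line A: sugar confectionery → 08.01; frozen → 08.01.01; with added sugar → 08.01.01.01. Scheduled 37%. No special measure applies. → 37%.
Line B: bakery product → 08.02; chilled → 08.02.02; with no added sugar → 08.02.02.01. Scheduled 30%. quota on 08.02 exhausted → over-quota 26%; Caledon agreement on 08.01: 08.02.02.01 not covered. → 26%.
Line C: sugar confectionery → 08.01; in airtight containers → 08.01.03; with added sugar → 08.01.03.02. Scheduled 4%. quota on 08.01.03.02 exhausted → over-quota 27%; Caledon agreement on 08.01: not wholly obtained. → 27%.
Sum: 37% + 26% + 27% = 90%.

90%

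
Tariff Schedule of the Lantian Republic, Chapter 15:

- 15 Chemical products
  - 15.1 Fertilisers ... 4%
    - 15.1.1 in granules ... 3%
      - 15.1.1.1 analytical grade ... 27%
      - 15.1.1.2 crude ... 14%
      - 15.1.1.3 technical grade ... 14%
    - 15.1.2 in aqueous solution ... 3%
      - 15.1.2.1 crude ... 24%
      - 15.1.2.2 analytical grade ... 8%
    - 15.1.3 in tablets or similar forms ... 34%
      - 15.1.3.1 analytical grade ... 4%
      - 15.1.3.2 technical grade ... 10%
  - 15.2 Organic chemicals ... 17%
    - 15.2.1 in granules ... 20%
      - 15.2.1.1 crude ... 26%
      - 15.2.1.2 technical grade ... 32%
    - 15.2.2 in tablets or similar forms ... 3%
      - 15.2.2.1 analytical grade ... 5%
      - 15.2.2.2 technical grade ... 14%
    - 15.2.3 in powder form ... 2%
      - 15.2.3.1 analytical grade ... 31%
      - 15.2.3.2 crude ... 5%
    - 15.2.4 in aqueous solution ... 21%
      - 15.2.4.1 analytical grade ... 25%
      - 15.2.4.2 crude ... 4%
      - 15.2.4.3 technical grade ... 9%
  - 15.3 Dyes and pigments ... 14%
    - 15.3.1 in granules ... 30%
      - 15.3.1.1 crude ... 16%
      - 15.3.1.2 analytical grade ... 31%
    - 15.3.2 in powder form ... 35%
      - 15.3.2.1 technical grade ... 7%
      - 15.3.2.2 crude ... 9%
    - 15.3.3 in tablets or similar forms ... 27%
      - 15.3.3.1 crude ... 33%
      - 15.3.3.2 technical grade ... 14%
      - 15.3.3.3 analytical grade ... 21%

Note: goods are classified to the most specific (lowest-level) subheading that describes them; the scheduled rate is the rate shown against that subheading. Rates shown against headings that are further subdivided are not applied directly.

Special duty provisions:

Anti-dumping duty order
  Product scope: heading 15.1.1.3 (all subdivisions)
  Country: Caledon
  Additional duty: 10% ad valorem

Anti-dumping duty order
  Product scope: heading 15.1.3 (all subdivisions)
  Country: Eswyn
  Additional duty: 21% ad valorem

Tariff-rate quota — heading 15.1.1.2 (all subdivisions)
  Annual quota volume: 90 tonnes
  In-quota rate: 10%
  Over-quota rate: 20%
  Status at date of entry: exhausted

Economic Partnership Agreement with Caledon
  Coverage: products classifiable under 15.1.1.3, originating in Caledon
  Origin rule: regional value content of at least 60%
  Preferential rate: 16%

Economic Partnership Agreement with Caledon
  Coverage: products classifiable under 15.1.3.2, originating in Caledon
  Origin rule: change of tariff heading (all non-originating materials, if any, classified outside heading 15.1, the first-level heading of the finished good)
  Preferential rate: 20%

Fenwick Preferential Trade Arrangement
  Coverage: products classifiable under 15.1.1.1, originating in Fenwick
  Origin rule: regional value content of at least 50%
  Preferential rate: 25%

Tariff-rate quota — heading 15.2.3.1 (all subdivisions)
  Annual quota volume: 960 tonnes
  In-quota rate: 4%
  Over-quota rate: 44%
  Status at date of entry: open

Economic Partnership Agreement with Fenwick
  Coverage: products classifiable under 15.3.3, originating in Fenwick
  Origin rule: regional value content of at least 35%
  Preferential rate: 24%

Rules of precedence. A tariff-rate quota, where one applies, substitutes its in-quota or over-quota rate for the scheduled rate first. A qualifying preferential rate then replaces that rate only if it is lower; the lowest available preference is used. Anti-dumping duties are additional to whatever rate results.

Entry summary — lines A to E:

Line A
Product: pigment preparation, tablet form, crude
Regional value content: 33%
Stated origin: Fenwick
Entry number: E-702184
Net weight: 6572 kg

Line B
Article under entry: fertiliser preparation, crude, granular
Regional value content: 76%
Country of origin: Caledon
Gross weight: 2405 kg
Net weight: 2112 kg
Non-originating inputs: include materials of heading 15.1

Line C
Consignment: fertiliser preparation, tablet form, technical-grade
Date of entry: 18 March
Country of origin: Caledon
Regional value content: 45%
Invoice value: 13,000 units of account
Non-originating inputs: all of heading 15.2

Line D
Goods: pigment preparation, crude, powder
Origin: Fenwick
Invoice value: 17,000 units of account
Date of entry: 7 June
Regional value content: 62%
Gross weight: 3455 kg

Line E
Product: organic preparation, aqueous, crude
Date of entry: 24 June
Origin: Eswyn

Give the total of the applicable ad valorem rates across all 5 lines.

Line A: pigment → 15.3; tablet form → 15.3.3; crude → 15.3.3.1. Scheduled 33%. Fenwick agreement on 15.1.1.1: 15.3.3.1 not covered; Fenwick agreement on 15.3.3: RVC < 35%. → 33%.
Line B: fertiliser → 15.1; granular → 15.1.1; crude → 15.1.1.2. Scheduled 14%. quota on 15.1.1.2 exhausted → over-quota 20%; Caledon agreement on 15.1.1.3: 15.1.1.2 not covered; Caledon agreement on 15.1.3.2: 15.1.1.2 not covered. → 20%.
Line C: fertiliser → 15.1; tablet form → 15.1.3; technical-grade → 15.1.3.2. Scheduled 10%. Caledon agreement on 15.1.1.3: 15.1.3.2 not covered; Caledon agreement on 15.1.3.2: CTH met → 20% available; preference 20% not lower than 10% → no reduction. → 10%.
Line D: pigment → 15.3; powder → 15.3.2; crude → 15.3.2.2. Scheduled 9%. Fenwick agreement on 15.1.1.1: 15.3.2.2 not covered; Fenwick agreement on 15.3.3: 15.3.2.2 not covered. → 9%.
Line E: organic → 15.2; aqueous → 15.2.4; crude → 15.2.4.2. Scheduled 4%. No special measure applies. → 4%.
Sum: 33% + 20% + 10% + 9% + 4% = 76%.

76%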